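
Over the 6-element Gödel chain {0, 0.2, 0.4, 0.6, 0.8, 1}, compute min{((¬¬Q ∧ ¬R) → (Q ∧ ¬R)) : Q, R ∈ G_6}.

0.20

The minimum is attained at Q = 0.2, R = 0:
  ¬Q: Gödel ¬ of 0.2 = 0 (operand ≠ 0)
  ¬¬Q: Gödel ¬ of 0 = 1 (operand is 0)
  ¬R: Gödel ¬ of 0 = 1 (operand is 0)
  (¬¬Q ∧ ¬R) = min(1, 1) = 1
  ¬R: Gödel ¬ of 0 = 1 (operand is 0)
  (Q ∧ ¬R) = min(0.2, 1) = 0.2
  ((¬¬Q ∧ ¬R) → (Q ∧ ¬R)): 1 > 0.2, so result = 0.2
Checking all 36 assignments confirms none give a value below 0.20.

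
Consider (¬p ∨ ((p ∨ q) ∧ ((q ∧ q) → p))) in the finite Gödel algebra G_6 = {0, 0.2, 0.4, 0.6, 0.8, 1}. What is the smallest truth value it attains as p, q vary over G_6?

0.20

The minimum is attained at p = 0.2, q = 0:
  ¬p: Gödel ¬ of 0.2 = 0 (operand ≠ 0)
  (p ∨ q) = max(0.2, 0) = 0.2
  (q ∧ q) = min(0, 0) = 0
  ((q ∧ q) → p): 0 ≤ 0.2, so result = 1
  ((p ∨ q) ∧ ((q ∧ q) → p)) = min(0.2, 1) = 0.2
  (¬p ∨ ((p ∨ q) ∧ ((q ∧ q) → p))) = max(0, 0.2) = 0.2
Checking all 36 assignments confirms none give a value below 0.20.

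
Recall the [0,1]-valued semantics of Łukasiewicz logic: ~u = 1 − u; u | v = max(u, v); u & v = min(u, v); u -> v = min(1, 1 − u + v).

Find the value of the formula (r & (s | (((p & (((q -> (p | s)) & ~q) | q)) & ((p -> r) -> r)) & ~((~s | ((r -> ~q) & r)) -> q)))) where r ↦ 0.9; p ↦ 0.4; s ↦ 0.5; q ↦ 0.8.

0.50

(p | s) = max(0.4, 0.5) = 0.5
(q -> (p | s)): min(1, 1 − 0.8 + 0.5) = 0.7
~q: Łukasiewicz ¬ gives 1 − 0.8 = 0.2
((q -> (p | s)) & ~q) = min(0.7, 0.2) = 0.2
(((q -> (p | s)) & ~q) | q) = max(0.2, 0.8) = 0.8
(p & (((q -> (p | s)) & ~q) | q)) = min(0.4, 0.8) = 0.4
(p -> r): min(1, 1 − 0.4 + 0.9) = 1
((p -> r) -> r): min(1, 1 − 1 + 0.9) = 0.9
((p & (((q -> (p | s)) & ~q) | q)) & ((p -> r) -> r)) = min(0.4, 0.9) = 0.4
~s: Łukasiewicz ¬ gives 1 − 0.5 = 0.5
~q: Łukasiewicz ¬ gives 1 − 0.8 = 0.2
(r -> ~q): min(1, 1 − 0.9 + 0.2) = 0.3
((r -> ~q) & r) = min(0.3, 0.9) = 0.3
(~s | ((r -> ~q) & r)) = max(0.5, 0.3) = 0.5
((~s | ((r -> ~q) & r)) -> q): min(1, 1 − 0.5 + 0.8) = 1
~((~s | ((r -> ~q) & r)) -> q): Łukasiewicz ¬ gives 1 − 1 = 0
(((p & (((q -> (p | s)) & ~q) | q)) & ((p -> r) -> r)) & ~((~s | ((r -> ~q) & r)) -> q)) = min(0.4, 0) = 0
(s | (((p & (((q -> (p | s)) & ~q) | q)) & ((p -> r) -> r)) & ~((~s | ((r -> ~q) & r)) -> q))) = max(0.5, 0) = 0.5
(r & (s | (((p & (((q -> (p | s)) & ~q) | q)) & ((p -> r) -> r)) & ~((~s | ((r -> ~q) & r)) -> q)))) = min(0.9, 0.5) = 0.5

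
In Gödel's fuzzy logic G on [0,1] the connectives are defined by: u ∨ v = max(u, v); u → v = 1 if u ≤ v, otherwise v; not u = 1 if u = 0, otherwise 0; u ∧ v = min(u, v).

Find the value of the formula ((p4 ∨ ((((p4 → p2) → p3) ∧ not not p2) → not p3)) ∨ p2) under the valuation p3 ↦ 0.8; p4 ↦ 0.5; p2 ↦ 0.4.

0.50

(p4 → p2): 0.5 > 0.4, so result = 0.4
((p4 → p2) → p3): 0.4 ≤ 0.8, so result = 1
not p2: Gödel ¬ of 0.4 = 0 (operand ≠ 0)
not not p2: Gödel ¬ of 0 = 1 (operand is 0)
(((p4 → p2) → p3) ∧ not not p2) = min(1, 1) = 1
not p3: Gödel ¬ of 0.8 = 0 (operand ≠ 0)
((((p4 → p2) → p3) ∧ not not p2) → not p3): 1 > 0, so result = 0
(p4 ∨ ((((p4 → p2) → p3) ∧ not not p2) → not p3)) = max(0.5, 0) = 0.5
((p4 ∨ ((((p4 → p2) → p3) ∧ not not p2) → not p3)) ∨ p2) = max(0.5, 0.4) = 0.5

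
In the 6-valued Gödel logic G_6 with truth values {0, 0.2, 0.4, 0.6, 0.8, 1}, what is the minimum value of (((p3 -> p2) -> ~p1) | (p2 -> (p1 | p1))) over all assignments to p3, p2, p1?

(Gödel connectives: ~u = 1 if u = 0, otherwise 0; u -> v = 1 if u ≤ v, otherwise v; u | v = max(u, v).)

The minimum is attained at p3 = 0, p2 = 0.4, p1 = 0.2:
  (p3 -> p2): 0 ≤ 0.4, so result = 1
  ~p1: Gödel ¬ of 0.2 = 0 (operand ≠ 0)
  ((p3 -> p2) -> ~p1): 1 > 0, so result = 0
  (p1 | p1) = max(0.2, 0.2) = 0.2
  (p2 -> (p1 | p1)): 0.4 > 0.2, so result = 0.2
  (((p3 -> p2) -> ~p1) | (p2 -> (p1 | p1))) = max(0, 0.2) = 0.2
Checking all 216 assignments confirms none give a value below 0.20.

0.20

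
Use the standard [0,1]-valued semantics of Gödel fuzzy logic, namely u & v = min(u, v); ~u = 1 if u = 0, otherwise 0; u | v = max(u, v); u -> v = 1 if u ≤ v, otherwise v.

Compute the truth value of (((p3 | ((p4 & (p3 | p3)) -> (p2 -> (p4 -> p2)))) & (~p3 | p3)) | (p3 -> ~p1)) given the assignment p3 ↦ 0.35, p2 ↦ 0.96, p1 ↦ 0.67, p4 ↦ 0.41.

0.35

(p3 | p3) = max(0.35, 0.35) = 0.35
(p4 & (p3 | p3)) = min(0.41, 0.35) = 0.35
(p4 -> p2): 0.41 ≤ 0.96, so result = 1
(p2 -> (p4 -> p2)): 0.96 ≤ 1, so result = 1
((p4 & (p3 | p3)) -> (p2 -> (p4 -> p2))): 0.35 ≤ 1, so result = 1
(p3 | ((p4 & (p3 | p3)) -> (p2 -> (p4 -> p2)))) = max(0.35, 1) = 1
~p3: Gödel ¬ of 0.35 = 0 (operand ≠ 0)
(~p3 | p3) = max(0, 0.35) = 0.35
((p3 | ((p4 & (p3 | p3)) -> (p2 -> (p4 -> p2)))) & (~p3 | p3)) = min(1, 0.35) = 0.35
~p1: Gödel ¬ of 0.67 = 0 (operand ≠ 0)
(p3 -> ~p1): 0.35 > 0, so result = 0
(((p3 | ((p4 & (p3 | p3)) -> (p2 -> (p4 -> p2)))) & (~p3 | p3)) | (p3 -> ~p1)) = max(0.35, 0) = 0.35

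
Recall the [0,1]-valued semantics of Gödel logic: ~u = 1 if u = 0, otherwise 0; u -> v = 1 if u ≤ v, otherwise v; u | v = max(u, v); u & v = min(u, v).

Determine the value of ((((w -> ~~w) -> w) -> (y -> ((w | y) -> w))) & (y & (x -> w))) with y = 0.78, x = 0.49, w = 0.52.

0.78

~w: Gödel ¬ of 0.52 = 0 (operand ≠ 0)
~~w: Gödel ¬ of 0 = 1 (operand is 0)
(w -> ~~w): 0.52 ≤ 1, so result = 1
((w -> ~~w) -> w): 1 > 0.52, so result = 0.52
(w | y) = max(0.52, 0.78) = 0.78
((w | y) -> w): 0.78 > 0.52, so result = 0.52
(y -> ((w | y) -> w)): 0.78 > 0.52, so result = 0.52
(((w -> ~~w) -> w) -> (y -> ((w | y) -> w))): 0.52 ≤ 0.52, so result = 1
(x -> w): 0.49 ≤ 0.52, so result = 1
(y & (x -> w)) = min(0.78, 1) = 0.78
((((w -> ~~w) -> w) -> (y -> ((w | y) -> w))) & (y & (x -> w))) = min(1, 0.78) = 0.78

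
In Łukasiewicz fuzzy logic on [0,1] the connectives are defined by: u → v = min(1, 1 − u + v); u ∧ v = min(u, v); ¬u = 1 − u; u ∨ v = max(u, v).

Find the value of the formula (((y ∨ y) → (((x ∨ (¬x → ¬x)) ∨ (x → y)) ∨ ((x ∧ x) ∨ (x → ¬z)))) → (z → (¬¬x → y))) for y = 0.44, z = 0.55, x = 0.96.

0.93

(y ∨ y) = max(0.44, 0.44) = 0.44
¬x: Łukasiewicz ¬ gives 1 − 0.96 = 0.04
¬x: Łukasiewicz ¬ gives 1 − 0.96 = 0.04
(¬x → ¬x): min(1, 1 − 0.04 + 0.04) = 1
(x ∨ (¬x → ¬x)) = max(0.96, 1) = 1
(x → y): min(1, 1 − 0.96 + 0.44) = 0.48
((x ∨ (¬x → ¬x)) ∨ (x → y)) = max(1, 0.48) = 1
(x ∧ x) = min(0.96, 0.96) = 0.96
¬z: Łukasiewicz ¬ gives 1 − 0.55 = 0.45
(x → ¬z): min(1, 1 − 0.96 + 0.45) = 0.49
((x ∧ x) ∨ (x → ¬z)) = max(0.96, 0.49) = 0.96
(((x ∨ (¬x → ¬x)) ∨ (x → y)) ∨ ((x ∧ x) ∨ (x → ¬z))) = max(1, 0.96) = 1
((y ∨ y) → (((x ∨ (¬x → ¬x)) ∨ (x → y)) ∨ ((x ∧ x) ∨ (x → ¬z)))): min(1, 1 − 0.44 + 1) = 1
¬x: Łukasiewicz ¬ gives 1 − 0.96 = 0.04
¬¬x: Łukasiewicz ¬ gives 1 − 0.04 = 0.96
(¬¬x → y): min(1, 1 − 0.96 + 0.44) = 0.48
(z → (¬¬x → y)): min(1, 1 − 0.55 + 0.48) = 0.93
(((y ∨ y) → (((x ∨ (¬x → ¬x)) ∨ (x → y)) ∨ ((x ∧ x) ∨ (x → ¬z)))) → (z → (¬¬x → y))): min(1, 1 − 1 + 0.93) = 0.93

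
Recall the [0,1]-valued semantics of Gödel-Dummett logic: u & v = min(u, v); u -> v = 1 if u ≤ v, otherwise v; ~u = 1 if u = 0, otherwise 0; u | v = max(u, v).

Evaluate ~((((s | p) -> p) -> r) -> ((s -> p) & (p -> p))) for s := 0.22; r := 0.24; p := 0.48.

0.00

(s | p) = max(0.22, 0.48) = 0.48
((s | p) -> p): 0.48 ≤ 0.48, so result = 1
(((s | p) -> p) -> r): 1 > 0.24, so result = 0.24
(s -> p): 0.22 ≤ 0.48, so result = 1
(p -> p): 0.48 ≤ 0.48, so result = 1
((s -> p) & (p -> p)) = min(1, 1) = 1
((((s | p) -> p) -> r) -> ((s -> p) & (p -> p))): 0.24 ≤ 1, so result = 1
~((((s | p) -> p) -> r) -> ((s -> p) & (p -> p))): Gödel ¬ of 1 = 0 (operand ≠ 0)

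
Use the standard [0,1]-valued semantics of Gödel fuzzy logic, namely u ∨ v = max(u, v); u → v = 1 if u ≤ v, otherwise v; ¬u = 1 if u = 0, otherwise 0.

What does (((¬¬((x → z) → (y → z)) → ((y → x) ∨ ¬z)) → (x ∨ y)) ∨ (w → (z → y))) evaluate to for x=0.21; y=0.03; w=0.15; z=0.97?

(x → z): 0.21 ≤ 0.97, so result = 1
(y → z): 0.03 ≤ 0.97, so result = 1
((x → z) → (y → z)): 1 ≤ 1, so result = 1
¬((x → z) → (y → z)): Gödel ¬ of 1 = 0 (operand ≠ 0)
¬¬((x → z) → (y → z)): Gödel ¬ of 0 = 1 (operand is 0)
(y → x): 0.03 ≤ 0.21, so result = 1
¬z: Gödel ¬ of 0.97 = 0 (operand ≠ 0)
((y → x) ∨ ¬z) = max(1, 0) = 1
(¬¬((x → z) → (y → z)) → ((y → x) ∨ ¬z)): 1 ≤ 1, so result = 1
(x ∨ y) = max(0.21, 0.03) = 0.21
((¬¬((x → z) → (y → z)) → ((y → x) ∨ ¬z)) → (x ∨ y)): 1 > 0.21, so result = 0.21
(z → y): 0.97 > 0.03, so result = 0.03
(w → (z → y)): 0.15 > 0.03, so result = 0.03
(((¬¬((x → z) → (y → z)) → ((y → x) ∨ ¬z)) → (x ∨ y)) ∨ (w → (z → y))) = max(0.21, 0.03) = 0.21

0.21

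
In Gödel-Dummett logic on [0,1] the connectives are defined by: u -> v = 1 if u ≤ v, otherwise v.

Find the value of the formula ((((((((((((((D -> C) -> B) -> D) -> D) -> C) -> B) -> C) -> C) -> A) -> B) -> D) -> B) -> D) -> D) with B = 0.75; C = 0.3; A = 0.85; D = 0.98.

0.98

(D -> C): 0.98 > 0.3, so result = 0.3
((D -> C) -> B): 0.3 ≤ 0.75, so result = 1
(((D -> C) -> B) -> D): 1 > 0.98, so result = 0.98
((((D -> C) -> B) -> D) -> D): 0.98 ≤ 0.98, so result = 1
(((((D -> C) -> B) -> D) -> D) -> C): 1 > 0.3, so result = 0.3
((((((D -> C) -> B) -> D) -> D) -> C) -> B): 0.3 ≤ 0.75, so result = 1
(((((((D -> C) -> B) -> D) -> D) -> C) -> B) -> C): 1 > 0.3, so result = 0.3
((((((((D -> C) -> B) -> D) -> D) -> C) -> B) -> C) -> C): 0.3 ≤ 0.3, so result = 1
(((((((((D -> C) -> B) -> D) -> D) -> C) -> B) -> C) -> C) -> A): 1 > 0.85, so result = 0.85
((((((((((D -> C) -> B) -> D) -> D) -> C) -> B) -> C) -> C) -> A) -> B): 0.85 > 0.75, so result = 0.75
(((((((((((D -> C) -> B) -> D) -> D) -> C) -> B) -> C) -> C) -> A) -> B) -> D): 0.75 ≤ 0.98, so result = 1
((((((((((((D -> C) -> B) -> D) -> D) -> C) -> B) -> C) -> C) -> A) -> B) -> D) -> B): 1 > 0.75, so result = 0.75
(((((((((((((D -> C) -> B) -> D) -> D) -> C) -> B) -> C) -> C) -> A) -> B) -> D) -> B) -> D): 0.75 ≤ 0.98, so result = 1
((((((((((((((D -> C) -> B) -> D) -> D) -> C) -> B) -> C) -> C) -> A) -> B) -> D) -> B) -> D) -> D): 1 > 0.98, so result = 0.98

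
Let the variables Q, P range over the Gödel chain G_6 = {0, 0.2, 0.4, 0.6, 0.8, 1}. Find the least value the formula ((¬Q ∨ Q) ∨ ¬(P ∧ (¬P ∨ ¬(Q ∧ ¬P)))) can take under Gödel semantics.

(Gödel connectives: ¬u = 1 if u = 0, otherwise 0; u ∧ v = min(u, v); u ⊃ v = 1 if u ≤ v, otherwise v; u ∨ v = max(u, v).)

The minimum is attained at Q = 0.2, P = 0.2:
  ¬Q: Gödel ¬ of 0.2 = 0 (operand ≠ 0)
  (¬Q ∨ Q) = max(0, 0.2) = 0.2
  ¬P: Gödel ¬ of 0.2 = 0 (operand ≠ 0)
  ¬P: Gödel ¬ of 0.2 = 0 (operand ≠ 0)
  (Q ∧ ¬P) = min(0.2, 0) = 0
  ¬(Q ∧ ¬P): Gödel ¬ of 0 = 1 (operand is 0)
  (¬P ∨ ¬(Q ∧ ¬P)) = max(0, 1) = 1
  (P ∧ (¬P ∨ ¬(Q ∧ ¬P))) = min(0.2, 1) = 0.2
  ¬(P ∧ (¬P ∨ ¬(Q ∧ ¬P))): Gödel ¬ of 0.2 = 0 (operand ≠ 0)
  ((¬Q ∨ Q) ∨ ¬(P ∧ (¬P ∨ ¬(Q ∧ ¬P)))) = max(0.2, 0) = 0.2
Checking all 36 assignments confirms none give a value below 0.20.

0.20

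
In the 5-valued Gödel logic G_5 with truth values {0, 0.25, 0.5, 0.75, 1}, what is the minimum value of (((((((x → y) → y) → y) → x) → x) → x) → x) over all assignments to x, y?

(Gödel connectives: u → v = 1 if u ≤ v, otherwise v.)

The minimum is attained at x = 0.25, y = 0:
  (x → y): 0.25 > 0, so result = 0
  ((x → y) → y): 0 ≤ 0, so result = 1
  (((x → y) → y) → y): 1 > 0, so result = 0
  ((((x → y) → y) → y) → x): 0 ≤ 0.25, so result = 1
  (((((x → y) → y) → y) → x) → x): 1 > 0.25, so result = 0.25
  ((((((x → y) → y) → y) → x) → x) → x): 0.25 ≤ 0.25, so result = 1
  (((((((x → y) → y) → y) → x) → x) → x) → x): 1 > 0.25, so result = 0.25
Checking all 25 assignments confirms none give a value below 0.25.

0.25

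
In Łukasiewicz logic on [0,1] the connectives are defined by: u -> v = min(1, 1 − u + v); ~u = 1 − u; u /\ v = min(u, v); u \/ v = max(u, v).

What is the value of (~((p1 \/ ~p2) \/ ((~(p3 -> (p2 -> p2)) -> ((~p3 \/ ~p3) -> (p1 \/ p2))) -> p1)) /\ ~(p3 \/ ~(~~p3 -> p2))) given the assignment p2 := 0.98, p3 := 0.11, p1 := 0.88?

0.12

~p2: Łukasiewicz ¬ gives 1 − 0.98 = 0.02
(p1 \/ ~p2) = max(0.88, 0.02) = 0.88
(p2 -> p2): min(1, 1 − 0.98 + 0.98) = 1
(p3 -> (p2 -> p2)): min(1, 1 − 0.11 + 1) = 1
~(p3 -> (p2 -> p2)): Łukasiewicz ¬ gives 1 − 1 = 0
~p3: Łukasiewicz ¬ gives 1 − 0.11 = 0.89
~p3: Łukasiewicz ¬ gives 1 − 0.11 = 0.89
(~p3 \/ ~p3) = max(0.89, 0.89) = 0.89
(p1 \/ p2) = max(0.88, 0.98) = 0.98
((~p3 \/ ~p3) -> (p1 \/ p2)): min(1, 1 − 0.89 + 0.98) = 1
(~(p3 -> (p2 -> p2)) -> ((~p3 \/ ~p3) -> (p1 \/ p2))): min(1, 1 − 0 + 1) = 1
((~(p3 -> (p2 -> p2)) -> ((~p3 \/ ~p3) -> (p1 \/ p2))) -> p1): min(1, 1 − 1 + 0.88) = 0.88
((p1 \/ ~p2) \/ ((~(p3 -> (p2 -> p2)) -> ((~p3 \/ ~p3) -> (p1 \/ p2))) -> p1)) = max(0.88, 0.88) = 0.88
~((p1 \/ ~p2) \/ ((~(p3 -> (p2 -> p2)) -> ((~p3 \/ ~p3) -> (p1 \/ p2))) -> p1)): Łukasiewicz ¬ gives 1 − 0.88 = 0.12
~p3: Łukasiewicz ¬ gives 1 − 0.11 = 0.89
~~p3: Łukasiewicz ¬ gives 1 − 0.89 = 0.11
(~~p3 -> p2): min(1, 1 − 0.11 + 0.98) = 1
~(~~p3 -> p2): Łukasiewicz ¬ gives 1 − 1 = 0
(p3 \/ ~(~~p3 -> p2)) = max(0.11, 0) = 0.11
~(p3 \/ ~(~~p3 -> p2)): Łukasiewicz ¬ gives 1 − 0.11 = 0.89
(~((p1 \/ ~p2) \/ ((~(p3 -> (p2 -> p2)) -> ((~p3 \/ ~p3) -> (p1 \/ p2))) -> p1)) /\ ~(p3 \/ ~(~~p3 -> p2))) = min(0.12, 0.89) = 0.12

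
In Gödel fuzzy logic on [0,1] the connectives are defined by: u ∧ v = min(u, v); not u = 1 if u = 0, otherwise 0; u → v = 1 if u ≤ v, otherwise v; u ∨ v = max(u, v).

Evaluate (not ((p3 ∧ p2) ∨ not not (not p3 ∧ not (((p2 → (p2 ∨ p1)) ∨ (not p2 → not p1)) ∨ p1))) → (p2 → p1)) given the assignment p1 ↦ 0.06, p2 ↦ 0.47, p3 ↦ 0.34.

(p3 ∧ p2) = min(0.34, 0.47) = 0.34
not p3: Gödel ¬ of 0.34 = 0 (operand ≠ 0)
(p2 ∨ p1) = max(0.47, 0.06) = 0.47
(p2 → (p2 ∨ p1)): 0.47 ≤ 0.47, so result = 1
not p2: Gödel ¬ of 0.47 = 0 (operand ≠ 0)
not p1: Gödel ¬ of 0.06 = 0 (operand ≠ 0)
(not p2 → not p1): 0 ≤ 0, so result = 1
((p2 → (p2 ∨ p1)) ∨ (not p2 → not p1)) = max(1, 1) = 1
(((p2 → (p2 ∨ p1)) ∨ (not p2 → not p1)) ∨ p1) = max(1, 0.06) = 1
not (((p2 → (p2 ∨ p1)) ∨ (not p2 → not p1)) ∨ p1): Gödel ¬ of 1 = 0 (operand ≠ 0)
(not p3 ∧ not (((p2 → (p2 ∨ p1)) ∨ (not p2 → not p1)) ∨ p1)) = min(0, 0) = 0
not (not p3 ∧ not (((p2 → (p2 ∨ p1)) ∨ (not p2 → not p1)) ∨ p1)): Gödel ¬ of 0 = 1 (operand is 0)
not not (not p3 ∧ not (((p2 → (p2 ∨ p1)) ∨ (not p2 → not p1)) ∨ p1)): Gödel ¬ of 1 = 0 (operand ≠ 0)
((p3 ∧ p2) ∨ not not (not p3 ∧ not (((p2 → (p2 ∨ p1)) ∨ (not p2 → not p1)) ∨ p1))) = max(0.34, 0) = 0.34
not ((p3 ∧ p2) ∨ not not (not p3 ∧ not (((p2 → (p2 ∨ p1)) ∨ (not p2 → not p1)) ∨ p1))): Gödel ¬ of 0.34 = 0 (operand ≠ 0)
(p2 → p1): 0.47 > 0.06, so result = 0.06
(not ((p3 ∧ p2) ∨ not not (not p3 ∧ not (((p2 → (p2 ∨ p1)) ∨ (not p2 → not p1)) ∨ p1))) → (p2 → p1)): 0 ≤ 0.06, so result = 1

1.00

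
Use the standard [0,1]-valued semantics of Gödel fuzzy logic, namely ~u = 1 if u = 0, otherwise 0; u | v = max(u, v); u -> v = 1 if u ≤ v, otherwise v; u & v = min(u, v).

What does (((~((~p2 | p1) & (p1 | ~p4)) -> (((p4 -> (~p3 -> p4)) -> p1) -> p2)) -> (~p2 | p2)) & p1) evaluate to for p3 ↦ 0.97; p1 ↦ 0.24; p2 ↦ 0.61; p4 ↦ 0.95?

~p2: Gödel ¬ of 0.61 = 0 (operand ≠ 0)
(~p2 | p1) = max(0, 0.24) = 0.24
~p4: Gödel ¬ of 0.95 = 0 (operand ≠ 0)
(p1 | ~p4) = max(0.24, 0) = 0.24
((~p2 | p1) & (p1 | ~p4)) = min(0.24, 0.24) = 0.24
~((~p2 | p1) & (p1 | ~p4)): Gödel ¬ of 0.24 = 0 (operand ≠ 0)
~p3: Gödel ¬ of 0.97 = 0 (operand ≠ 0)
(~p3 -> p4): 0 ≤ 0.95, so result = 1
(p4 -> (~p3 -> p4)): 0.95 ≤ 1, so result = 1
((p4 -> (~p3 -> p4)) -> p1): 1 > 0.24, so result = 0.24
(((p4 -> (~p3 -> p4)) -> p1) -> p2): 0.24 ≤ 0.61, so result = 1
(~((~p2 | p1) & (p1 | ~p4)) -> (((p4 -> (~p3 -> p4)) -> p1) -> p2)): 0 ≤ 1, so result = 1
~p2: Gödel ¬ of 0.61 = 0 (operand ≠ 0)
(~p2 | p2) = max(0, 0.61) = 0.61
((~((~p2 | p1) & (p1 | ~p4)) -> (((p4 -> (~p3 -> p4)) -> p1) -> p2)) -> (~p2 | p2)): 1 > 0.61, so result = 0.61
(((~((~p2 | p1) & (p1 | ~p4)) -> (((p4 -> (~p3 -> p4)) -> p1) -> p2)) -> (~p2 | p2)) & p1) = min(0.61, 0.24) = 0.24

0.24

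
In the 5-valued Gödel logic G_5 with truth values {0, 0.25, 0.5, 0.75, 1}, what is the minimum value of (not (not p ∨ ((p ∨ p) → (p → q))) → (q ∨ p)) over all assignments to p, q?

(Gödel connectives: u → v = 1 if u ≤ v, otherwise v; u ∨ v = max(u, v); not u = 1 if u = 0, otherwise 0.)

0.25

The minimum is attained at p = 0.25, q = 0:
  not p: Gödel ¬ of 0.25 = 0 (operand ≠ 0)
  (p ∨ p) = max(0.25, 0.25) = 0.25
  (p → q): 0.25 > 0, so result = 0
  ((p ∨ p) → (p → q)): 0.25 > 0, so result = 0
  (not p ∨ ((p ∨ p) → (p → q))) = max(0, 0) = 0
  not (not p ∨ ((p ∨ p) → (p → q))): Gödel ¬ of 0 = 1 (operand is 0)
  (q ∨ p) = max(0, 0.25) = 0.25
  (not (not p ∨ ((p ∨ p) → (p → q))) → (q ∨ p)): 1 > 0.25, so result = 0.25
Checking all 25 assignments confirms none give a value below 0.25.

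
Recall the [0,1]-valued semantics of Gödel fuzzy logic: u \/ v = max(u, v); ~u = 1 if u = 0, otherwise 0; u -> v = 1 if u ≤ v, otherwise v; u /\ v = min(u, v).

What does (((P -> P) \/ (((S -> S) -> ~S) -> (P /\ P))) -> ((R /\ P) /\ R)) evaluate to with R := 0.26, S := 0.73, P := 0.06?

(P -> P): 0.06 ≤ 0.06, so result = 1
(S -> S): 0.73 ≤ 0.73, so result = 1
~S: Gödel ¬ of 0.73 = 0 (operand ≠ 0)
((S -> S) -> ~S): 1 > 0, so result = 0
(P /\ P) = min(0.06, 0.06) = 0.06
(((S -> S) -> ~S) -> (P /\ P)): 0 ≤ 0.06, so result = 1
((P -> P) \/ (((S -> S) -> ~S) -> (P /\ P))) = max(1, 1) = 1
(R /\ P) = min(0.26, 0.06) = 0.06
((R /\ P) /\ R) = min(0.06, 0.26) = 0.06
(((P -> P) \/ (((S -> S) -> ~S) -> (P /\ P))) -> ((R /\ P) /\ R)): 1 > 0.06, so result = 0.06

0.06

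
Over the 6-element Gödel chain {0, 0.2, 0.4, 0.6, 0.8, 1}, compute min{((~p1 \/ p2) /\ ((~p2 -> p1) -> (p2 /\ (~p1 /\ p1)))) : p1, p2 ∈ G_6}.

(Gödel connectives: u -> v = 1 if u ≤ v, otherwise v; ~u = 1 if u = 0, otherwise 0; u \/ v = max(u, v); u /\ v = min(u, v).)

The minimum is attained at p1 = 0, p2 = 0.2:
  ~p1: Gödel ¬ of 0 = 1 (operand is 0)
  (~p1 \/ p2) = max(1, 0.2) = 1
  ~p2: Gödel ¬ of 0.2 = 0 (operand ≠ 0)
  (~p2 -> p1): 0 ≤ 0, so result = 1
  ~p1: Gödel ¬ of 0 = 1 (operand is 0)
  (~p1 /\ p1) = min(1, 0) = 0
  (p2 /\ (~p1 /\ p1)) = min(0.2, 0) = 0
  ((~p2 -> p1) -> (p2 /\ (~p1 /\ p1))): 1 > 0, so result = 0
  ((~p1 \/ p2) /\ ((~p2 -> p1) -> (p2 /\ (~p1 /\ p1)))) = min(1, 0) = 0
Checking all 36 assignments confirms none give a value below 0.00.

0.00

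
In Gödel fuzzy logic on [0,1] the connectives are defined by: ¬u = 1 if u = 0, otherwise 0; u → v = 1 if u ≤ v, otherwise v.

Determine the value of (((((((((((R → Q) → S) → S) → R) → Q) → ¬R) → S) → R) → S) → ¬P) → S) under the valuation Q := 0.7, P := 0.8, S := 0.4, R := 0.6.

(R → Q): 0.6 ≤ 0.7, so result = 1
((R → Q) → S): 1 > 0.4, so result = 0.4
(((R → Q) → S) → S): 0.4 ≤ 0.4, so result = 1
((((R → Q) → S) → S) → R): 1 > 0.6, so result = 0.6
(((((R → Q) → S) → S) → R) → Q): 0.6 ≤ 0.7, so result = 1
¬R: Gödel ¬ of 0.6 = 0 (operand ≠ 0)
((((((R → Q) → S) → S) → R) → Q) → ¬R): 1 > 0, so result = 0
(((((((R → Q) → S) → S) → R) → Q) → ¬R) → S): 0 ≤ 0.4, so result = 1
((((((((R → Q) → S) → S) → R) → Q) → ¬R) → S) → R): 1 > 0.6, so result = 0.6
(((((((((R → Q) → S) → S) → R) → Q) → ¬R) → S) → R) → S): 0.6 > 0.4, so result = 0.4
¬P: Gödel ¬ of 0.8 = 0 (operand ≠ 0)
((((((((((R → Q) → S) → S) → R) → Q) → ¬R) → S) → R) → S) → ¬P): 0.4 > 0, so result = 0
(((((((((((R → Q) → S) → S) → R) → Q) → ¬R) → S) → R) → S) → ¬P) → S): 0 ≤ 0.4, so result = 1

1.00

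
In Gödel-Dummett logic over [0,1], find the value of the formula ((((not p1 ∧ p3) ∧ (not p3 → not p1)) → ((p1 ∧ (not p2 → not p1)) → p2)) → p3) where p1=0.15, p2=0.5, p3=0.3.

0.30

not p1: Gödel ¬ of 0.15 = 0 (operand ≠ 0)
(not p1 ∧ p3) = min(0, 0.3) = 0
not p3: Gödel ¬ of 0.3 = 0 (operand ≠ 0)
not p1: Gödel ¬ of 0.15 = 0 (operand ≠ 0)
(not p3 → not p1): 0 ≤ 0, so result = 1
((not p1 ∧ p3) ∧ (not p3 → not p1)) = min(0, 1) = 0
not p2: Gödel ¬ of 0.5 = 0 (operand ≠ 0)
not p1: Gödel ¬ of 0.15 = 0 (operand ≠ 0)
(not p2 → not p1): 0 ≤ 0, so result = 1
(p1 ∧ (not p2 → not p1)) = min(0.15, 1) = 0.15
((p1 ∧ (not p2 → not p1)) → p2): 0.15 ≤ 0.5, so result = 1
(((not p1 ∧ p3) ∧ (not p3 → not p1)) → ((p1 ∧ (not p2 → not p1)) → p2)): 0 ≤ 1, so result = 1
((((not p1 ∧ p3) ∧ (not p3 → not p1)) → ((p1 ∧ (not p2 → not p1)) → p2)) → p3): 1 > 0.3, so result = 0.3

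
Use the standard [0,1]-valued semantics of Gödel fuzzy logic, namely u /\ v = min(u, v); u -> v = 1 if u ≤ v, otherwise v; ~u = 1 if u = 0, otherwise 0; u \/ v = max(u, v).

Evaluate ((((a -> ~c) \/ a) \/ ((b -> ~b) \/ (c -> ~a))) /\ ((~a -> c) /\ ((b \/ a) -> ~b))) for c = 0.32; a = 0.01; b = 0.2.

0.00

~c: Gödel ¬ of 0.32 = 0 (operand ≠ 0)
(a -> ~c): 0.01 > 0, so result = 0
((a -> ~c) \/ a) = max(0, 0.01) = 0.01
~b: Gödel ¬ of 0.2 = 0 (operand ≠ 0)
(b -> ~b): 0.2 > 0, so result = 0
~a: Gödel ¬ of 0.01 = 0 (operand ≠ 0)
(c -> ~a): 0.32 > 0, so result = 0
((b -> ~b) \/ (c -> ~a)) = max(0, 0) = 0
(((a -> ~c) \/ a) \/ ((b -> ~b) \/ (c -> ~a))) = max(0.01, 0) = 0.01
~a: Gödel ¬ of 0.01 = 0 (operand ≠ 0)
(~a -> c): 0 ≤ 0.32, so result = 1
(b \/ a) = max(0.2, 0.01) = 0.2
~b: Gödel ¬ of 0.2 = 0 (operand ≠ 0)
((b \/ a) -> ~b): 0.2 > 0, so result = 0
((~a -> c) /\ ((b \/ a) -> ~b)) = min(1, 0) = 0
((((a -> ~c) \/ a) \/ ((b -> ~b) \/ (c -> ~a))) /\ ((~a -> c) /\ ((b \/ a) -> ~b))) = min(0.01, 0) = 0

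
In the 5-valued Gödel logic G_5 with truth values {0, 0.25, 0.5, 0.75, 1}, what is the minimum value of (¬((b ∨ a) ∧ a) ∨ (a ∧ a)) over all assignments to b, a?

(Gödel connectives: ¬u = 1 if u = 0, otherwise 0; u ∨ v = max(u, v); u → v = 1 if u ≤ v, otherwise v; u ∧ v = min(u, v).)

The minimum is attained at b = 0, a = 0.25:
  (b ∨ a) = max(0, 0.25) = 0.25
  ((b ∨ a) ∧ a) = min(0.25, 0.25) = 0.25
  ¬((b ∨ a) ∧ a): Gödel ¬ of 0.25 = 0 (operand ≠ 0)
  (a ∧ a) = min(0.25, 0.25) = 0.25
  (¬((b ∨ a) ∧ a) ∨ (a ∧ a)) = max(0, 0.25) = 0.25
Checking all 25 assignments confirms none give a value below 0.25.

0.25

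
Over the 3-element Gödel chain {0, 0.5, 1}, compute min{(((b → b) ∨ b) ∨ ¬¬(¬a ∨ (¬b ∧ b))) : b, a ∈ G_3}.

Every assignment gives 1. For instance at b = 0, a = 0:
  (b → b): 0 ≤ 0, so result = 1
  ((b → b) ∨ b) = max(1, 0) = 1
  ¬a: Gödel ¬ of 0 = 1 (operand is 0)
  ¬b: Gödel ¬ of 0 = 1 (operand is 0)
  (¬b ∧ b) = min(1, 0) = 0
  (¬a ∨ (¬b ∧ b)) = max(1, 0) = 1
  ¬(¬a ∨ (¬b ∧ b)): Gödel ¬ of 1 = 0 (operand ≠ 0)
  ¬¬(¬a ∨ (¬b ∧ b)): Gödel ¬ of 0 = 1 (operand is 0)
  (((b → b) ∨ b) ∨ ¬¬(¬a ∨ (¬b ∧ b))) = max(1, 1) = 1
All 9 assignments give value 1 — the formula is a G_3-tautology.

1.00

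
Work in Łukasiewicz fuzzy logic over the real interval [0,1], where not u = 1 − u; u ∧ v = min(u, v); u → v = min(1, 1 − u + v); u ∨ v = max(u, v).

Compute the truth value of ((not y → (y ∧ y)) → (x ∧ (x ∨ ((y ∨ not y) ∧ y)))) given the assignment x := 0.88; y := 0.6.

0.88

not y: Łukasiewicz ¬ gives 1 − 0.6 = 0.4
(y ∧ y) = min(0.6, 0.6) = 0.6
(not y → (y ∧ y)): min(1, 1 − 0.4 + 0.6) = 1
not y: Łukasiewicz ¬ gives 1 − 0.6 = 0.4
(y ∨ not y) = max(0.6, 0.4) = 0.6
((y ∨ not y) ∧ y) = min(0.6, 0.6) = 0.6
(x ∨ ((y ∨ not y) ∧ y)) = max(0.88, 0.6) = 0.88
(x ∧ (x ∨ ((y ∨ not y) ∧ y))) = min(0.88, 0.88) = 0.88
((not y → (y ∧ y)) → (x ∧ (x ∨ ((y ∨ not y) ∧ y)))): min(1, 1 − 1 + 0.88) = 0.88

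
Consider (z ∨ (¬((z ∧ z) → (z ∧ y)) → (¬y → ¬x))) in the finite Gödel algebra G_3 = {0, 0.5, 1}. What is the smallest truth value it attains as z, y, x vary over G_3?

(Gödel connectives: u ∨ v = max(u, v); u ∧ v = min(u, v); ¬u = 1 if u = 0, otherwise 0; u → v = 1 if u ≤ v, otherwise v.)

0.50

The minimum is attained at z = 0.5, y = 0, x = 0.5:
  (z ∧ z) = min(0.5, 0.5) = 0.5
  (z ∧ y) = min(0.5, 0) = 0
  ((z ∧ z) → (z ∧ y)): 0.5 > 0, so result = 0
  ¬((z ∧ z) → (z ∧ y)): Gödel ¬ of 0 = 1 (operand is 0)
  ¬y: Gödel ¬ of 0 = 1 (operand is 0)
  ¬x: Gödel ¬ of 0.5 = 0 (operand ≠ 0)
  (¬y → ¬x): 1 > 0, so result = 0
  (¬((z ∧ z) → (z ∧ y)) → (¬y → ¬x)): 1 > 0, so result = 0
  (z ∨ (¬((z ∧ z) → (z ∧ y)) → (¬y → ¬x))) = max(0.5, 0) = 0.5
Checking all 27 assignments confirms none give a value below 0.50.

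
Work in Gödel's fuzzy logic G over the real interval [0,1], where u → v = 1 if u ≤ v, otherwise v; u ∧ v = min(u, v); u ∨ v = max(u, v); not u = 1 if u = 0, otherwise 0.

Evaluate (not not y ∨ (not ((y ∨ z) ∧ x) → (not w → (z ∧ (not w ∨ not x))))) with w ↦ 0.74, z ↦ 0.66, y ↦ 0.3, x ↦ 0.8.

1.00

not y: Gödel ¬ of 0.3 = 0 (operand ≠ 0)
not not y: Gödel ¬ of 0 = 1 (operand is 0)
(y ∨ z) = max(0.3, 0.66) = 0.66
((y ∨ z) ∧ x) = min(0.66, 0.8) = 0.66
not ((y ∨ z) ∧ x): Gödel ¬ of 0.66 = 0 (operand ≠ 0)
not w: Gödel ¬ of 0.74 = 0 (operand ≠ 0)
not w: Gödel ¬ of 0.74 = 0 (operand ≠ 0)
not x: Gödel ¬ of 0.8 = 0 (operand ≠ 0)
(not w ∨ not x) = max(0, 0) = 0
(z ∧ (not w ∨ not x)) = min(0.66, 0) = 0
(not w → (z ∧ (not w ∨ not x))): 0 ≤ 0, so result = 1
(not ((y ∨ z) ∧ x) → (not w → (z ∧ (not w ∨ not x)))): 0 ≤ 1, so result = 1
(not not y ∨ (not ((y ∨ z) ∧ x) → (not w → (z ∧ (not w ∨ not x))))) = max(1, 1) = 1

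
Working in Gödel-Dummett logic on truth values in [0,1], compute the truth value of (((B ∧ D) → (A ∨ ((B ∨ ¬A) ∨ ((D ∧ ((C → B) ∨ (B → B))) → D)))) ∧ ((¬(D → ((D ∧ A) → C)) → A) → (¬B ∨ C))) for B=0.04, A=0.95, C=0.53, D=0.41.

(B ∧ D) = min(0.04, 0.41) = 0.04
¬A: Gödel ¬ of 0.95 = 0 (operand ≠ 0)
(B ∨ ¬A) = max(0.04, 0) = 0.04
(C → B): 0.53 > 0.04, so result = 0.04
(B → B): 0.04 ≤ 0.04, so result = 1
((C → B) ∨ (B → B)) = max(0.04, 1) = 1
(D ∧ ((C → B) ∨ (B → B))) = min(0.41, 1) = 0.41
((D ∧ ((C → B) ∨ (B → B))) → D): 0.41 ≤ 0.41, so result = 1
((B ∨ ¬A) ∨ ((D ∧ ((C → B) ∨ (B → B))) → D)) = max(0.04, 1) = 1
(A ∨ ((B ∨ ¬A) ∨ ((D ∧ ((C → B) ∨ (B → B))) → D))) = max(0.95, 1) = 1
((B ∧ D) → (A ∨ ((B ∨ ¬A) ∨ ((D ∧ ((C → B) ∨ (B → B))) → D)))): 0.04 ≤ 1, so result = 1
(D ∧ A) = min(0.41, 0.95) = 0.41
((D ∧ A) → C): 0.41 ≤ 0.53, so result = 1
(D → ((D ∧ A) → C)): 0.41 ≤ 1, so result = 1
¬(D → ((D ∧ A) → C)): Gödel ¬ of 1 = 0 (operand ≠ 0)
(¬(D → ((D ∧ A) → C)) → A): 0 ≤ 0.95, so result = 1
¬B: Gödel ¬ of 0.04 = 0 (operand ≠ 0)
(¬B ∨ C) = max(0, 0.53) = 0.53
((¬(D → ((D ∧ A) → C)) → A) → (¬B ∨ C)): 1 > 0.53, so result = 0.53
(((B ∧ D) → (A ∨ ((B ∨ ¬A) ∨ ((D ∧ ((C → B) ∨ (B → B))) → D)))) ∧ ((¬(D → ((D ∧ A) → C)) → A) → (¬B ∨ C))) = min(1, 0.53) = 0.53

0.53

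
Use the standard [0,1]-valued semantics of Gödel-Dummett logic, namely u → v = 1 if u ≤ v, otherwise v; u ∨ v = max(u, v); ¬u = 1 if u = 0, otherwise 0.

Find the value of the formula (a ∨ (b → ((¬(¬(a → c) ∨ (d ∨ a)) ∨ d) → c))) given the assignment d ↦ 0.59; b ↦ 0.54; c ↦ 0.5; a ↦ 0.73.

0.73

(a → c): 0.73 > 0.5, so result = 0.5
¬(a → c): Gödel ¬ of 0.5 = 0 (operand ≠ 0)
(d ∨ a) = max(0.59, 0.73) = 0.73
(¬(a → c) ∨ (d ∨ a)) = max(0, 0.73) = 0.73
¬(¬(a → c) ∨ (d ∨ a)): Gödel ¬ of 0.73 = 0 (operand ≠ 0)
(¬(¬(a → c) ∨ (d ∨ a)) ∨ d) = max(0, 0.59) = 0.59
((¬(¬(a → c) ∨ (d ∨ a)) ∨ d) → c): 0.59 > 0.5, so result = 0.5
(b → ((¬(¬(a → c) ∨ (d ∨ a)) ∨ d) → c)): 0.54 > 0.5, so result = 0.5
(a ∨ (b → ((¬(¬(a → c) ∨ (d ∨ a)) ∨ d) → c))) = max(0.73, 0.5) = 0.73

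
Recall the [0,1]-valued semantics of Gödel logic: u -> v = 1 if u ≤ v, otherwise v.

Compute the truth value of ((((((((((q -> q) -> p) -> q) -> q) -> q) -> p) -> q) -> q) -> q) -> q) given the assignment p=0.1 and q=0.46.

0.46

(q -> q): 0.46 ≤ 0.46, so result = 1
((q -> q) -> p): 1 > 0.1, so result = 0.1
(((q -> q) -> p) -> q): 0.1 ≤ 0.46, so result = 1
((((q -> q) -> p) -> q) -> q): 1 > 0.46, so result = 0.46
(((((q -> q) -> p) -> q) -> q) -> q): 0.46 ≤ 0.46, so result = 1
((((((q -> q) -> p) -> q) -> q) -> q) -> p): 1 > 0.1, so result = 0.1
(((((((q -> q) -> p) -> q) -> q) -> q) -> p) -> q): 0.1 ≤ 0.46, so result = 1
((((((((q -> q) -> p) -> q) -> q) -> q) -> p) -> q) -> q): 1 > 0.46, so result = 0.46
(((((((((q -> q) -> p) -> q) -> q) -> q) -> p) -> q) -> q) -> q): 0.46 ≤ 0.46, so result = 1
((((((((((q -> q) -> p) -> q) -> q) -> q) -> p) -> q) -> q) -> q) -> q): 1 > 0.46, so result = 0.46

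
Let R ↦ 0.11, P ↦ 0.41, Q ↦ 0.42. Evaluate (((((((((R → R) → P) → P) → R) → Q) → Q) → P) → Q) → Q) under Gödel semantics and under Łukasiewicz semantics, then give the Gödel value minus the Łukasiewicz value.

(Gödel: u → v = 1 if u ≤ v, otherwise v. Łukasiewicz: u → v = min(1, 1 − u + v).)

-0.57

Gödel evaluation:
  (R → R): 0.11 ≤ 0.11, so result = 1
  ((R → R) → P): 1 > 0.41, so result = 0.41
  (((R → R) → P) → P): 0.41 ≤ 0.41, so result = 1
  ((((R → R) → P) → P) → R): 1 > 0.11, so result = 0.11
  (((((R → R) → P) → P) → R) → Q): 0.11 ≤ 0.42, so result = 1
  ((((((R → R) → P) → P) → R) → Q) → Q): 1 > 0.42, so result = 0.42
  (((((((R → R) → P) → P) → R) → Q) → Q) → P): 0.42 > 0.41, so result = 0.41
  ((((((((R → R) → P) → P) → R) → Q) → Q) → P) → Q): 0.41 ≤ 0.42, so result = 1
  (((((((((R → R) → P) → P) → R) → Q) → Q) → P) → Q) → Q): 1 > 0.42, so result = 0.42
  Gödel value = 0.42
Łukasiewicz evaluation:
  (R → R): min(1, 1 − 0.11 + 0.11) = 1
  ((R → R) → P): min(1, 1 − 1 + 0.41) = 0.41
  (((R → R) → P) → P): min(1, 1 − 0.41 + 0.41) = 1
  ((((R → R) → P) → P) → R): min(1, 1 − 1 + 0.11) = 0.11
  (((((R → R) → P) → P) → R) → Q): min(1, 1 − 0.11 + 0.42) = 1
  ((((((R → R) → P) → P) → R) → Q) → Q): min(1, 1 − 1 + 0.42) = 0.42
  (((((((R → R) → P) → P) → R) → Q) → Q) → P): min(1, 1 − 0.42 + 0.41) = 0.99
  ((((((((R → R) → P) → P) → R) → Q) → Q) → P) → Q): min(1, 1 − 0.99 + 0.42) = 0.43
  (((((((((R → R) → P) → P) → R) → Q) → Q) → P) → Q) → Q): min(1, 1 − 0.43 + 0.42) = 0.99
  Łukasiewicz value = 0.99
Difference: 0.42 − 0.99 = -0.57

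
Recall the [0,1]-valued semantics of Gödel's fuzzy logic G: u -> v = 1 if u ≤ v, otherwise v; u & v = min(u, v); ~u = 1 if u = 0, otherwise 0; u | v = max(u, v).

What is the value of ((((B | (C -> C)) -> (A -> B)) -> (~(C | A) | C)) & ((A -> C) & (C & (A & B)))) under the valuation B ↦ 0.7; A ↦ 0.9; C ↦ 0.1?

(C -> C): 0.1 ≤ 0.1, so result = 1
(B | (C -> C)) = max(0.7, 1) = 1
(A -> B): 0.9 > 0.7, so result = 0.7
((B | (C -> C)) -> (A -> B)): 1 > 0.7, so result = 0.7
(C | A) = max(0.1, 0.9) = 0.9
~(C | A): Gödel ¬ of 0.9 = 0 (operand ≠ 0)
(~(C | A) | C) = max(0, 0.1) = 0.1
(((B | (C -> C)) -> (A -> B)) -> (~(C | A) | C)): 0.7 > 0.1, so result = 0.1
(A -> C): 0.9 > 0.1, so result = 0.1
(A & B) = min(0.9, 0.7) = 0.7
(C & (A & B)) = min(0.1, 0.7) = 0.1
((A -> C) & (C & (A & B))) = min(0.1, 0.1) = 0.1
((((B | (C -> C)) -> (A -> B)) -> (~(C | A) | C)) & ((A -> C) & (C & (A & B)))) = min(0.1, 0.1) = 0.1

0.10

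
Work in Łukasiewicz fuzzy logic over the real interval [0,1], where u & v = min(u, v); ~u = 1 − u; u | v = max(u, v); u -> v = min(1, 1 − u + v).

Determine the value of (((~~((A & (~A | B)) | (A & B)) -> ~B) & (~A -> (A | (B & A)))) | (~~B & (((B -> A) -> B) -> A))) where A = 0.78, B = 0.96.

0.78

~A: Łukasiewicz ¬ gives 1 − 0.78 = 0.22
(~A | B) = max(0.22, 0.96) = 0.96
(A & (~A | B)) = min(0.78, 0.96) = 0.78
(A & B) = min(0.78, 0.96) = 0.78
((A & (~A | B)) | (A & B)) = max(0.78, 0.78) = 0.78
~((A & (~A | B)) | (A & B)): Łukasiewicz ¬ gives 1 − 0.78 = 0.22
~~((A & (~A | B)) | (A & B)): Łukasiewicz ¬ gives 1 − 0.22 = 0.78
~B: Łukasiewicz ¬ gives 1 − 0.96 = 0.04
(~~((A & (~A | B)) | (A & B)) -> ~B): min(1, 1 − 0.78 + 0.04) = 0.26
~A: Łukasiewicz ¬ gives 1 − 0.78 = 0.22
(B & A) = min(0.96, 0.78) = 0.78
(A | (B & A)) = max(0.78, 0.78) = 0.78
(~A -> (A | (B & A))): min(1, 1 − 0.22 + 0.78) = 1
((~~((A & (~A | B)) | (A & B)) -> ~B) & (~A -> (A | (B & A)))) = min(0.26, 1) = 0.26
~B: Łukasiewicz ¬ gives 1 − 0.96 = 0.04
~~B: Łukasiewicz ¬ gives 1 − 0.04 = 0.96
(B -> A): min(1, 1 − 0.96 + 0.78) = 0.82
((B -> A) -> B): min(1, 1 − 0.82 + 0.96) = 1
(((B -> A) -> B) -> A): min(1, 1 − 1 + 0.78) = 0.78
(~~B & (((B -> A) -> B) -> A)) = min(0.96, 0.78) = 0.78
(((~~((A & (~A | B)) | (A & B)) -> ~B) & (~A -> (A | (B & A)))) | (~~B & (((B -> A) -> B) -> A))) = max(0.26, 0.78) = 0.78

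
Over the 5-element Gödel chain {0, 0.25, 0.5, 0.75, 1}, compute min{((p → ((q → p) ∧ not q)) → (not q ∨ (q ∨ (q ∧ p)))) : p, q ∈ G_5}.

The minimum is attained at p = 0, q = 0.25:
  (q → p): 0.25 > 0, so result = 0
  not q: Gödel ¬ of 0.25 = 0 (operand ≠ 0)
  ((q → p) ∧ not q) = min(0, 0) = 0
  (p → ((q → p) ∧ not q)): 0 ≤ 0, so result = 1
  not q: Gödel ¬ of 0.25 = 0 (operand ≠ 0)
  (q ∧ p) = min(0.25, 0) = 0
  (q ∨ (q ∧ p)) = max(0.25, 0) = 0.25
  (not q ∨ (q ∨ (q ∧ p))) = max(0, 0.25) = 0.25
  ((p → ((q → p) ∧ not q)) → (not q ∨ (q ∨ (q ∧ p)))): 1 > 0.25, so result = 0.25
Checking all 25 assignments confirms none give a value below 0.25.

0.25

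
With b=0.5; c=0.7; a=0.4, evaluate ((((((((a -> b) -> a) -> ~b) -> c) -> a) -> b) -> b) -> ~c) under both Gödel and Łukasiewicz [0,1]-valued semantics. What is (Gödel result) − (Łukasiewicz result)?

Gödel evaluation:
  (a -> b): 0.4 ≤ 0.5, so result = 1
  ((a -> b) -> a): 1 > 0.4, so result = 0.4
  ~b: Gödel ¬ of 0.5 = 0 (operand ≠ 0)
  (((a -> b) -> a) -> ~b): 0.4 > 0, so result = 0
  ((((a -> b) -> a) -> ~b) -> c): 0 ≤ 0.7, so result = 1
  (((((a -> b) -> a) -> ~b) -> c) -> a): 1 > 0.4, so result = 0.4
  ((((((a -> b) -> a) -> ~b) -> c) -> a) -> b): 0.4 ≤ 0.5, so result = 1
  (((((((a -> b) -> a) -> ~b) -> c) -> a) -> b) -> b): 1 > 0.5, so result = 0.5
  ~c: Gödel ¬ of 0.7 = 0 (operand ≠ 0)
  ((((((((a -> b) -> a) -> ~b) -> c) -> a) -> b) -> b) -> ~c): 0.5 > 0, so result = 0
  Gödel value = 0
Łukasiewicz evaluation:
  (a -> b): min(1, 1 − 0.4 + 0.5) = 1
  ((a -> b) -> a): min(1, 1 − 1 + 0.4) = 0.4
  ~b: Łukasiewicz ¬ gives 1 − 0.5 = 0.5
  (((a -> b) -> a) -> ~b): min(1, 1 − 0.4 + 0.5) = 1
  ((((a -> b) -> a) -> ~b) -> c): min(1, 1 − 1 + 0.7) = 0.7
  (((((a -> b) -> a) -> ~b) -> c) -> a): min(1, 1 − 0.7 + 0.4) = 0.7
  ((((((a -> b) -> a) -> ~b) -> c) -> a) -> b): min(1, 1 − 0.7 + 0.5) = 0.8
  (((((((a -> b) -> a) -> ~b) -> c) -> a) -> b) -> b): min(1, 1 − 0.8 + 0.5) = 0.7
  ~c: Łukasiewicz ¬ gives 1 − 0.7 = 0.3
  ((((((((a -> b) -> a) -> ~b) -> c) -> a) -> b) -> b) -> ~c): min(1, 1 − 0.7 + 0.3) = 0.6
  Łukasiewicz value = 0.6
Difference: 0 − 0.6 = -0.60

-0.60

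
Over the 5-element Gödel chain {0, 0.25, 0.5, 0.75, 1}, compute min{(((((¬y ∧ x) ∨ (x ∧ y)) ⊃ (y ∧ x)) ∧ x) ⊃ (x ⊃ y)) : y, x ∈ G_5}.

0.25

The minimum is attained at y = 0.25, x = 0.5:
  ¬y: Gödel ¬ of 0.25 = 0 (operand ≠ 0)
  (¬y ∧ x) = min(0, 0.5) = 0
  (x ∧ y) = min(0.5, 0.25) = 0.25
  ((¬y ∧ x) ∨ (x ∧ y)) = max(0, 0.25) = 0.25
  (y ∧ x) = min(0.25, 0.5) = 0.25
  (((¬y ∧ x) ∨ (x ∧ y)) ⊃ (y ∧ x)): 0.25 ≤ 0.25, so result = 1
  ((((¬y ∧ x) ∨ (x ∧ y)) ⊃ (y ∧ x)) ∧ x) = min(1, 0.5) = 0.5
  (x ⊃ y): 0.5 > 0.25, so result = 0.25
  (((((¬y ∧ x) ∨ (x ∧ y)) ⊃ (y ∧ x)) ∧ x) ⊃ (x ⊃ y)): 0.5 > 0.25, so result = 0.25
Checking all 25 assignments confirms none give a value below 0.25.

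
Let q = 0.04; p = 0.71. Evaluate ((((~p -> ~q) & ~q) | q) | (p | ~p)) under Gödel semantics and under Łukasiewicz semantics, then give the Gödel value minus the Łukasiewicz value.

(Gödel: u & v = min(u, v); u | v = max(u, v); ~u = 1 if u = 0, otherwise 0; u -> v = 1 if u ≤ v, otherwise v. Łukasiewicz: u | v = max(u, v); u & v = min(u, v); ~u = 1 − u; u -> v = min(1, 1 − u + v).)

Gödel evaluation:
  ~p: Gödel ¬ of 0.71 = 0 (operand ≠ 0)
  ~q: Gödel ¬ of 0.04 = 0 (operand ≠ 0)
  (~p -> ~q): 0 ≤ 0, so result = 1
  ~q: Gödel ¬ of 0.04 = 0 (operand ≠ 0)
  ((~p -> ~q) & ~q) = min(1, 0) = 0
  (((~p -> ~q) & ~q) | q) = max(0, 0.04) = 0.04
  ~p: Gödel ¬ of 0.71 = 0 (operand ≠ 0)
  (p | ~p) = max(0.71, 0) = 0.71
  ((((~p -> ~q) & ~q) | q) | (p | ~p)) = max(0.04, 0.71) = 0.71
  Gödel value = 0.71
Łukasiewicz evaluation:
  ~p: Łukasiewicz ¬ gives 1 − 0.71 = 0.29
  ~q: Łukasiewicz ¬ gives 1 − 0.04 = 0.96
  (~p -> ~q): min(1, 1 − 0.29 + 0.96) = 1
  ~q: Łukasiewicz ¬ gives 1 − 0.04 = 0.96
  ((~p -> ~q) & ~q) = min(1, 0.96) = 0.96
  (((~p -> ~q) & ~q) | q) = max(0.96, 0.04) = 0.96
  ~p: Łukasiewicz ¬ gives 1 − 0.71 = 0.29
  (p | ~p) = max(0.71, 0.29) = 0.71
  ((((~p -> ~q) & ~q) | q) | (p | ~p)) = max(0.96, 0.71) = 0.96
  Łukasiewicz value = 0.96
Difference: 0.71 − 0.96 = -0.25

-0.25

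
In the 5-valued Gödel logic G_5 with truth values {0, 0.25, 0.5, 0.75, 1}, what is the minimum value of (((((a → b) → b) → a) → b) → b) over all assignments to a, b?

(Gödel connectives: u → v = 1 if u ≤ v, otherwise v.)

0.25

The minimum is attained at a = 0, b = 0.25:
  (a → b): 0 ≤ 0.25, so result = 1
  ((a → b) → b): 1 > 0.25, so result = 0.25
  (((a → b) → b) → a): 0.25 > 0, so result = 0
  ((((a → b) → b) → a) → b): 0 ≤ 0.25, so result = 1
  (((((a → b) → b) → a) → b) → b): 1 > 0.25, so result = 0.25
Checking all 25 assignments confirms none give a value below 0.25.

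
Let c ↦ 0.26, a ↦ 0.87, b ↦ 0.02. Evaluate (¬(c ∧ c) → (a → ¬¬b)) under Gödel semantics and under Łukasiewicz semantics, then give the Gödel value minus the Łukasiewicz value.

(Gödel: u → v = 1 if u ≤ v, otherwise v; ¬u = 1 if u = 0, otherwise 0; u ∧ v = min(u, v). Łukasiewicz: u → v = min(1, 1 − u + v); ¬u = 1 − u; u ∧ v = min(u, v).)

Gödel evaluation:
  (c ∧ c) = min(0.26, 0.26) = 0.26
  ¬(c ∧ c): Gödel ¬ of 0.26 = 0 (operand ≠ 0)
  ¬b: Gödel ¬ of 0.02 = 0 (operand ≠ 0)
  ¬¬b: Gödel ¬ of 0 = 1 (operand is 0)
  (a → ¬¬b): 0.87 ≤ 1, so result = 1
  (¬(c ∧ c) → (a → ¬¬b)): 0 ≤ 1, so result = 1
  Gödel value = 1
Łukasiewicz evaluation:
  (c ∧ c) = min(0.26, 0.26) = 0.26
  ¬(c ∧ c): Łukasiewicz ¬ gives 1 − 0.26 = 0.74
  ¬b: Łukasiewicz ¬ gives 1 − 0.02 = 0.98
  ¬¬b: Łukasiewicz ¬ gives 1 − 0.98 = 0.02
  (a → ¬¬b): min(1, 1 − 0.87 + 0.02) = 0.15
  (¬(c ∧ c) → (a → ¬¬b)): min(1, 1 − 0.74 + 0.15) = 0.41
  Łukasiewicz value = 0.41
Difference: 1 − 0.41 = 0.59

0.59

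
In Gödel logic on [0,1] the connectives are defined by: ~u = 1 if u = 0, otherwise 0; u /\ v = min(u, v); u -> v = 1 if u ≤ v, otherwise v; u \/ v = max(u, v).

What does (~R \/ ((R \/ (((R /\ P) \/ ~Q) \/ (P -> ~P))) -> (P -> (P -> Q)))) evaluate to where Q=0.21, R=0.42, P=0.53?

~R: Gödel ¬ of 0.42 = 0 (operand ≠ 0)
(R /\ P) = min(0.42, 0.53) = 0.42
~Q: Gödel ¬ of 0.21 = 0 (operand ≠ 0)
((R /\ P) \/ ~Q) = max(0.42, 0) = 0.42
~P: Gödel ¬ of 0.53 = 0 (operand ≠ 0)
(P -> ~P): 0.53 > 0, so result = 0
(((R /\ P) \/ ~Q) \/ (P -> ~P)) = max(0.42, 0) = 0.42
(R \/ (((R /\ P) \/ ~Q) \/ (P -> ~P))) = max(0.42, 0.42) = 0.42
(P -> Q): 0.53 > 0.21, so result = 0.21
(P -> (P -> Q)): 0.53 > 0.21, so result = 0.21
((R \/ (((R /\ P) \/ ~Q) \/ (P -> ~P))) -> (P -> (P -> Q))): 0.42 > 0.21, so result = 0.21
(~R \/ ((R \/ (((R /\ P) \/ ~Q) \/ (P -> ~P))) -> (P -> (P -> Q)))) = max(0, 0.21) = 0.21

0.21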